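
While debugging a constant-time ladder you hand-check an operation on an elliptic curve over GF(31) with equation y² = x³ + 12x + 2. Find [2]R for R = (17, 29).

tangent at (17, 29): λ = (3·17² + 12)/(2·29) ≡ 11/27. 27⁻¹ ≡ 23 (mod 31), so λ ≡ 11·23 ≡ 5.
  x = λ² - 17 - 17 = 25 - 34 ≡ 22; y = λ·(17 - 22) - 29 ≡ 8. → (22, 8)

(22, 8)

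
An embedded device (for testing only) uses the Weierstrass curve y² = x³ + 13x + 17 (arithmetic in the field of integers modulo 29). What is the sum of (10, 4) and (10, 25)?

The two points share x = 10 and their y-coordinates satisfy 4 + 25 ≡ 0 (mod 29), so they are inverses. Their sum is 𝒪.

O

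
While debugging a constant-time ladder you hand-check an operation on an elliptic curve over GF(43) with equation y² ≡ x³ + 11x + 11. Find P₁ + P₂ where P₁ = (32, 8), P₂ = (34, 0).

(36, 8)

(32, 8) + (34, 0). λ = (0 - 8)/(34 - 32) ≡ 35/2 mod 43. 2⁻¹ ≡ 22 (mod 43), so λ ≡ 39.
  x = λ² - 32 - 34 = 1521 - 66 ≡ 36; y = λ·(32 - 36) - 8 ≡ 8. → (36, 8)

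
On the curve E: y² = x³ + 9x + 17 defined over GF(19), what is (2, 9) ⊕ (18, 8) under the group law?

(16, 18)

(2, 9) + (18, 8). λ = (8 - 9)/(18 - 2) ≡ 18/16 mod 19. 16⁻¹ ≡ 6 (mod 19), so λ ≡ 13.
  x = λ² - 2 - 18 = 169 - 20 ≡ 16; y = λ·(2 - 16) - 9 ≡ 18. → (16, 18)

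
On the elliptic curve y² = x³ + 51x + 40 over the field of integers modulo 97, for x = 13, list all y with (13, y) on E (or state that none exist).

none

x³ + 51x + 40 = 2900 ≡ 87 (mod 97).
87 is a non-residue mod 97; no y exists.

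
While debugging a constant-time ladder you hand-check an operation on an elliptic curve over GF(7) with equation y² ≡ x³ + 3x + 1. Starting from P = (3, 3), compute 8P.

Double-and-add on 8 = (1000)₂. Start with P = (3, 3) for the leading 1-bit.
double: tangent at (3, 3): λ = (3·3² + 3)/(2·3) ≡ 2/6. 6⁻¹ ≡ 6 (mod 7) since 6·6 = 36 ≡ 1, so λ ≡ 2·6 ≡ 5.
  x = λ² - 3 - 3 = 25 - 6 ≡ 5; y = λ·(3 - 5) - 3 ≡ 1. → (5, 1)
double: tangent at (5, 1): λ = (3·5² + 3)/(2·1) ≡ 1/2. 2⁻¹ ≡ 4 (mod 7), so λ ≡ 1·4 ≡ 4.
  x = λ² - 5 - 5 = 16 - 10 ≡ 6; y = λ·(5 - 6) - 1 ≡ 2. → (6, 2)
double: tangent at (6, 2): λ = (3·6² + 3)/(2·2) ≡ 6/4. 4⁻¹ ≡ 2 (mod 7), so λ ≡ 6·2 ≡ 5.
  x = λ² - 6 - 6 = 25 - 12 ≡ 6; y = λ·(6 - 6) - 2 ≡ 5. → (6, 5)

(6, 5)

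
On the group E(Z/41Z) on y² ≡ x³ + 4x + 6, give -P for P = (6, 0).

(6, 0)

-(6, 0) = (6, -0 mod 41) = (6, 0).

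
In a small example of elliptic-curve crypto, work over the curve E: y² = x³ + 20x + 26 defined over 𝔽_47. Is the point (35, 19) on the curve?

y² = 19² ≡ 32; x³ + 20x + 26 = 43601 ≡ 32 (mod 47). 32 = 32.

yes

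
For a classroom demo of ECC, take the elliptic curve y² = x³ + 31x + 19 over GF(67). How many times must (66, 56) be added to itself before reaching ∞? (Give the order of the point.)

2P: tangent at (66, 56): λ = (3·66² + 31)/(2·56) ≡ 34/45. 45⁻¹ ≡ 3 (mod 67) since 45·3 = 135 ≡ 1, so λ ≡ 34·3 ≡ 35.
  x = λ² - 66 - 66 = 1225 - 132 ≡ 21; y = λ·(66 - 21) - 56 ≡ 45. → (21, 45)
3P: (21, 45) + (66, 56). λ = (56 - 45)/(66 - 21) ≡ 11/45 mod 67. 45⁻¹ ≡ 3 (mod 67) since 45·3 = 135 ≡ 1, so λ ≡ 33.
  x = λ² - 21 - 66 = 1089 - 87 ≡ 64; y = λ·(21 - 64) - 45 ≡ 10. → (64, 10)
4P: (64, 10) + (66, 56). λ = (56 - 10)/(66 - 64) ≡ 46/2 mod 67. 2⁻¹ ≡ 34 (mod 67), so λ ≡ 23.
  x = λ² - 64 - 66 = 529 - 130 ≡ 64; y = λ·(64 - 64) - 10 ≡ 57. → (64, 57)
5P: (64, 57) + (66, 56). λ = (56 - 57)/(66 - 64) ≡ 66/2 mod 67. 2⁻¹ ≡ 34 (mod 67), so λ ≡ 33.
  x = λ² - 64 - 66 = 1089 - 130 ≡ 21; y = λ·(64 - 21) - 57 ≡ 22. → (21, 22)
6P: (21, 22) + (66, 56). λ = (56 - 22)/(66 - 21) ≡ 34/45 mod 67. 45⁻¹ ≡ 3 (mod 67), so λ ≡ 35.
  x = λ² - 21 - 66 = 1225 - 87 ≡ 66; y = λ·(21 - 66) - 22 ≡ 11. → (66, 11)
7P: (66, 11) + (66, 56): same x and y₁ ≡ -y₂, so the sum is ∞.
7P = ∞, so the order is 7.

7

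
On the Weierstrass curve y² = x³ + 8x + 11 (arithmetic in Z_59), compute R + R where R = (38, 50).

(47, 55)

tangent at (38, 50): λ = (3·38² + 8)/(2·50) ≡ 33/41. 41⁻¹ ≡ 36 (mod 59), so λ ≡ 33·36 ≡ 8.
  x = λ² - 38 - 38 = 64 - 76 ≡ 47; y = λ·(38 - 47) - 50 ≡ 55. → (47, 55)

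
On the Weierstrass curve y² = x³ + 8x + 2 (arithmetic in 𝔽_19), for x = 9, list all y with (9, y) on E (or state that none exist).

9, 10

x³ + 8x + 2 = 803 ≡ 5 (mod 19).
Square roots of 5 mod 19: 9 and 10 (since 9² = 81 ≡ 5).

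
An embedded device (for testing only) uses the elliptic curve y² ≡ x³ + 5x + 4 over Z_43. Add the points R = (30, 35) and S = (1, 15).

(30, 35) + (1, 15). λ = (15 - 35)/(1 - 30) ≡ 23/14 mod 43. 14⁻¹ ≡ 40 (mod 43), so λ ≡ 17.
  x = λ² - 30 - 1 = 289 - 31 ≡ 0; y = λ·(30 - 0) - 35 ≡ 2. → (0, 2)

(0, 2)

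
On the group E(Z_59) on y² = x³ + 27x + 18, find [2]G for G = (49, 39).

(23, 11)

tangent at (49, 39): λ = (3·49² + 27)/(2·39) ≡ 32/19. 19⁻¹ ≡ 28 (mod 59), so λ ≡ 32·28 ≡ 11.
  x = λ² - 49 - 49 = 121 - 98 ≡ 23; y = λ·(49 - 23) - 39 ≡ 11. → (23, 11)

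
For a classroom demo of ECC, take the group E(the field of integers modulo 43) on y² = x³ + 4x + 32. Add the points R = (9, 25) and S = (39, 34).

(11, 26)

(9, 25) + (39, 34). λ = (34 - 25)/(39 - 9) ≡ 9/30 mod 43. 30⁻¹ ≡ 33 (mod 43), so λ ≡ 39.
  x = λ² - 9 - 39 = 1521 - 48 ≡ 11; y = λ·(9 - 11) - 25 ≡ 26. → (11, 26)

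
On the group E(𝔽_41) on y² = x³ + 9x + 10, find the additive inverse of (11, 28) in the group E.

-(11, 28) = (11, -28 mod 41) = (11, 13).

(11, 13)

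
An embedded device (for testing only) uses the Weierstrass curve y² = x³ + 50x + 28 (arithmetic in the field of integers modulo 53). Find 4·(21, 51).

Write P = (21, 51).
Double-and-add on 4 = (100)₂. Start with P = (21, 51) for the leading 1-bit.
double: tangent at (21, 51): λ = (3·21² + 50)/(2·51) ≡ 48/49. 49⁻¹ ≡ 13 (mod 53) since 49·13 = 637 ≡ 1, so λ ≡ 48·13 ≡ 41.
  x = λ² - 21 - 21 = 1681 - 42 ≡ 49; y = λ·(21 - 49) - 51 ≡ 20. → (49, 20)
double: tangent at (49, 20): λ = (3·49² + 50)/(2·20) ≡ 45/40. 40⁻¹ ≡ 4 (mod 53), so λ ≡ 45·4 ≡ 21.
  x = λ² - 49 - 49 = 441 - 98 ≡ 25; y = λ·(49 - 25) - 20 ≡ 7. → (25, 7)

(25, 7)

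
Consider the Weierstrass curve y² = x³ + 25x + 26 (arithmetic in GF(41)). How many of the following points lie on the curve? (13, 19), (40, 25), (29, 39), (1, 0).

(13, 19): 19² ≡ 33, rhs ≡ 6 → off.
(40, 25): 25² ≡ 10, rhs ≡ 0 → off.
(29, 39): 39² ≡ 4, rhs ≡ 7 → off.
(1, 0): 0² ≡ 0, rhs ≡ 11 → off.

0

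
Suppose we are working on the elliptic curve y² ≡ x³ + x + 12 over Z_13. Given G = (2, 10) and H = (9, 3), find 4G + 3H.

(2, 10)

First 4G:
Double-and-add on 4 = (100)₂. Start with G = (2, 10) for the leading 1-bit.
double: tangent at (2, 10): λ = (3·2² + 1)/(2·10) ≡ 0/7. 7⁻¹ ≡ 2 (mod 13) since 7·2 = 14 ≡ 1, so λ ≡ 0·2 ≡ 0.
  x = λ² - 2 - 2 = 0 - 4 ≡ 9; y = λ·(2 - 9) - 10 ≡ 3. → (9, 3)
double: tangent at (9, 3): λ = (3·9² + 1)/(2·3) ≡ 10/6. 6⁻¹ ≡ 11 (mod 13), so λ ≡ 10·11 ≡ 6.
  x = λ² - 9 - 9 = 36 - 18 ≡ 5; y = λ·(9 - 5) - 3 ≡ 8. → (5, 8)
4G = (5, 8).
Next 3H:
Repeated addition: build up to 3H.
2H: tangent at (9, 3): λ = (3·9² + 1)/(2·3) ≡ 10/6. 6⁻¹ ≡ 11 (mod 13), so λ ≡ 10·11 ≡ 6.
  x = λ² - 9 - 9 = 36 - 18 ≡ 5; y = λ·(9 - 5) - 3 ≡ 8. → (5, 8)
3H: (5, 8) + (9, 3). λ = (3 - 8)/(9 - 5) ≡ 8/4 mod 13. 4⁻¹ ≡ 10 (mod 13), so λ ≡ 2.
  x = λ² - 5 - 9 = 4 - 14 ≡ 3; y = λ·(5 - 3) - 8 ≡ 9. → (3, 9)
3H = (3, 9).
Finally 4G + 3H:
(5, 8) + (3, 9). λ = (9 - 8)/(3 - 5) ≡ 1/11 mod 13. 11⁻¹ ≡ 6 (mod 13) since 11·6 = 66 ≡ 1, so λ ≡ 6.
  x = λ² - 5 - 3 = 36 - 8 ≡ 2; y = λ·(5 - 2) - 8 ≡ 10. → (2, 10)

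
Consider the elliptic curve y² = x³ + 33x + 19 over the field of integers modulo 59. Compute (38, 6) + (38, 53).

O

The two points share x = 38 and their y-coordinates satisfy 6 + 53 ≡ 0 (mod 59), so they are inverses. Their sum is 𝒪.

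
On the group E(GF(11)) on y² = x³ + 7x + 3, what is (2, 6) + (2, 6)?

(5, 3)

tangent at (2, 6): λ = (3·2² + 7)/(2·6) ≡ 8/1. 1⁻¹ ≡ 1 (mod 11) since 1·1 = 1 ≡ 1, so λ ≡ 8·1 ≡ 8.
  x = λ² - 2 - 2 = 64 - 4 ≡ 5; y = λ·(2 - 5) - 6 ≡ 3. → (5, 3)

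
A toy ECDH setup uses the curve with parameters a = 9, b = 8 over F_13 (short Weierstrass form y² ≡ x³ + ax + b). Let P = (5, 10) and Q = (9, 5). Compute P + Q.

(5, 10) + (9, 5). λ = (5 - 10)/(9 - 5) ≡ 8/4 mod 13. 4⁻¹ ≡ 10 (mod 13), so λ ≡ 2.
  x = λ² - 5 - 9 = 4 - 14 ≡ 3; y = λ·(5 - 3) - 10 ≡ 7. → (3, 7)

(3, 7)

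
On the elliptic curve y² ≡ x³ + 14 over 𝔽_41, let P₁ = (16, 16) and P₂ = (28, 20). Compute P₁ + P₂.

(16, 16) + (28, 20). λ = (20 - 16)/(28 - 16) ≡ 4/12 mod 41. 12⁻¹ ≡ 24 (mod 41) since 12·24 = 288 ≡ 1, so λ ≡ 14.
  x = λ² - 16 - 28 = 196 - 44 ≡ 29; y = λ·(16 - 29) - 16 ≡ 7. → (29, 7)

(29, 7)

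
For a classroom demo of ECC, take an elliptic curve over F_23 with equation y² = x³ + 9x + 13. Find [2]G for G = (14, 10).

(13, 21)

tangent at (14, 10): λ = (3·14² + 9)/(2·10) ≡ 22/20. 20⁻¹ ≡ 15 (mod 23) since 20·15 = 300 ≡ 1, so λ ≡ 22·15 ≡ 8.
  x = λ² - 14 - 14 = 64 - 28 ≡ 13; y = λ·(14 - 13) - 10 ≡ 21. → (13, 21)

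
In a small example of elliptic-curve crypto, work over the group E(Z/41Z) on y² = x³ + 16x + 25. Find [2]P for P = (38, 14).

tangent at (38, 14): λ = (3·38² + 16)/(2·14) ≡ 2/28. 28⁻¹ ≡ 22 (mod 41) since 28·22 = 616 ≡ 1, so λ ≡ 2·22 ≡ 3.
  x = λ² - 38 - 38 = 9 - 76 ≡ 15; y = λ·(38 - 15) - 14 ≡ 14. → (15, 14)

(15, 14)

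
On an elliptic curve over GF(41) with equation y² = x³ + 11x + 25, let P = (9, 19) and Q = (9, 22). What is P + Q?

The two points share x = 9 and their y-coordinates satisfy 19 + 22 ≡ 0 (mod 41), so they are inverses. Their sum is ∞.

O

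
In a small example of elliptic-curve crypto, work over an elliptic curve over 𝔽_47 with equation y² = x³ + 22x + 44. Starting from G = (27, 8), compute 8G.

(7, 27)

Double-and-add on 8 = (1000)₂. Start with G = (27, 8) for the leading 1-bit.
double: tangent at (27, 8): λ = (3·27² + 22)/(2·8) ≡ 0/16. 16⁻¹ ≡ 3 (mod 47), so λ ≡ 0·3 ≡ 0.
  x = λ² - 27 - 27 = 0 - 54 ≡ 40; y = λ·(27 - 40) - 8 ≡ 39. → (40, 39)
double: tangent at (40, 39): λ = (3·40² + 22)/(2·39) ≡ 28/31. 31⁻¹ ≡ 44 (mod 47), so λ ≡ 28·44 ≡ 10.
  x = λ² - 40 - 40 = 100 - 80 ≡ 20; y = λ·(40 - 20) - 39 ≡ 20. → (20, 20)
double: tangent at (20, 20): λ = (3·20² + 22)/(2·20) ≡ 0/40. 40⁻¹ ≡ 20 (mod 47), so λ ≡ 0·20 ≡ 0.
  x = λ² - 20 - 20 = 0 - 40 ≡ 7; y = λ·(20 - 7) - 20 ≡ 27. → (7, 27)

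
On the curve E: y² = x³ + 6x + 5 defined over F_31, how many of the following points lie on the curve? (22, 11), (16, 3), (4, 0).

2

(22, 11): 11² ≡ 28, rhs ≡ 28 → on.
(16, 3): 3² ≡ 9, rhs ≡ 12 → off.
(4, 0): 0² ≡ 0, rhs ≡ 0 → on.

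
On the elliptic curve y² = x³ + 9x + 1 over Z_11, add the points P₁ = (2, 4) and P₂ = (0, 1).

(2, 4) + (0, 1). λ = (1 - 4)/(0 - 2) ≡ 8/9 mod 11. 9⁻¹ ≡ 5 (mod 11), so λ ≡ 7.
  x = λ² - 2 - 0 = 49 - 2 ≡ 3; y = λ·(2 - 3) - 4 ≡ 0. → (3, 0)

(3, 0)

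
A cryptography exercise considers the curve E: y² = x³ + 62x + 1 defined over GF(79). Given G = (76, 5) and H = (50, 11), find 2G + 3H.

First 2G:
Repeated addition: build up to 2G.
2G: tangent at (76, 5): λ = (3·76² + 62)/(2·5) ≡ 10/10. 10⁻¹ ≡ 8 (mod 79), so λ ≡ 10·8 ≡ 1.
  x = λ² - 76 - 76 = 1 - 152 ≡ 7; y = λ·(76 - 7) - 5 ≡ 64. → (7, 64)
2G = (7, 64).
Next 3H:
Repeated addition: build up to 3H.
2H: tangent at (50, 11): λ = (3·50² + 62)/(2·11) ≡ 57/22. 22⁻¹ ≡ 18 (mod 79), so λ ≡ 57·18 ≡ 78.
  x = λ² - 50 - 50 = 6084 - 100 ≡ 59; y = λ·(50 - 59) - 11 ≡ 77. → (59, 77)
3H: (59, 77) + (50, 11). λ = (11 - 77)/(50 - 59) ≡ 13/70 mod 79. 70⁻¹ ≡ 35 (mod 79) since 70·35 = 2450 ≡ 1, so λ ≡ 60.
  x = λ² - 59 - 50 = 3600 - 109 ≡ 15; y = λ·(59 - 15) - 77 ≡ 35. → (15, 35)
3H = (15, 35).
Finally 2G + 3H:
(7, 64) + (15, 35). λ = (35 - 64)/(15 - 7) ≡ 50/8 mod 79. 8⁻¹ ≡ 10 (mod 79), so λ ≡ 26.
  x = λ² - 7 - 15 = 676 - 22 ≡ 22; y = λ·(7 - 22) - 64 ≡ 20. → (22, 20)

(22, 20)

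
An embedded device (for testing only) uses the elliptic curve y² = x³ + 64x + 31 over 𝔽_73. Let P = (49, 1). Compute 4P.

Repeated addition: build up to 4P.
2P: tangent at (49, 1): λ = (3·49² + 64)/(2·1) ≡ 40/2. 2⁻¹ ≡ 37 (mod 73) since 2·37 = 74 ≡ 1, so λ ≡ 40·37 ≡ 20.
  x = λ² - 49 - 49 = 400 - 98 ≡ 10; y = λ·(49 - 10) - 1 ≡ 49. → (10, 49)
3P: (10, 49) + (49, 1). λ = (1 - 49)/(49 - 10) ≡ 25/39 mod 73. 39⁻¹ ≡ 15 (mod 73), so λ ≡ 10.
  x = λ² - 10 - 49 = 100 - 59 ≡ 41; y = λ·(10 - 41) - 49 ≡ 6. → (41, 6)
4P: (41, 6) + (49, 1). λ = (1 - 6)/(49 - 41) ≡ 68/8 mod 73. 8⁻¹ ≡ 64 (mod 73), so λ ≡ 45.
  x = λ² - 41 - 49 = 2025 - 90 ≡ 37; y = λ·(41 - 37) - 6 ≡ 28. → (37, 28)

(37, 28)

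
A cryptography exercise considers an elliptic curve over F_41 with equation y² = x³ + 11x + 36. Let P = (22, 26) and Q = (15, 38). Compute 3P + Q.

First 3P:
Repeated addition: build up to 3P.
2P: tangent at (22, 26): λ = (3·22² + 11)/(2·26) ≡ 28/11. 11⁻¹ ≡ 15 (mod 41) since 11·15 = 165 ≡ 1, so λ ≡ 28·15 ≡ 10.
  x = λ² - 22 - 22 = 100 - 44 ≡ 15; y = λ·(22 - 15) - 26 ≡ 3. → (15, 3)
3P: (15, 3) + (22, 26). λ = (26 - 3)/(22 - 15) ≡ 23/7 mod 41. 7⁻¹ ≡ 6 (mod 41), so λ ≡ 15.
  x = λ² - 15 - 22 = 225 - 37 ≡ 24; y = λ·(15 - 24) - 3 ≡ 26. → (24, 26)
3P = (24, 26).
Finally 3P + Q:
(24, 26) + (15, 38). λ = (38 - 26)/(15 - 24) ≡ 12/32 mod 41. 32⁻¹ ≡ 9 (mod 41), so λ ≡ 26.
  x = λ² - 24 - 15 = 676 - 39 ≡ 22; y = λ·(24 - 22) - 26 ≡ 26. → (22, 26)

(22, 26)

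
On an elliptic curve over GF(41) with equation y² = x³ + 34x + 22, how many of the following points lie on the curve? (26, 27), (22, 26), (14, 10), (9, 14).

(26, 27): 27² ≡ 32, rhs ≡ 32 → on.
(22, 26): 26² ≡ 20, rhs ≡ 20 → on.
(14, 10): 10² ≡ 18, rhs ≡ 3 → off.
(9, 14): 14² ≡ 32, rhs ≡ 32 → on.

3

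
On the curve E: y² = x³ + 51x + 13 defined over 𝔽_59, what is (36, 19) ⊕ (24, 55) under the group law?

(36, 19) + (24, 55). λ = (55 - 19)/(24 - 36) ≡ 36/47 mod 59. 47⁻¹ ≡ 54 (mod 59) since 47·54 = 2538 ≡ 1, so λ ≡ 56.
  x = λ² - 36 - 24 = 3136 - 60 ≡ 8; y = λ·(36 - 8) - 19 ≡ 15. → (8, 15)

(8, 15)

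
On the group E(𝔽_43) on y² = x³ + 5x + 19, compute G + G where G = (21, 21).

(26, 40)

tangent at (21, 21): λ = (3·21² + 5)/(2·21) ≡ 38/42. 42⁻¹ ≡ 42 (mod 43), so λ ≡ 38·42 ≡ 5.
  x = λ² - 21 - 21 = 25 - 42 ≡ 26; y = λ·(21 - 26) - 21 ≡ 40. → (26, 40)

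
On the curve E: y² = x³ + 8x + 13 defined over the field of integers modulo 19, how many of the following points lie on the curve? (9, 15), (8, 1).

1

(9, 15): 15² ≡ 16, rhs ≡ 16 → on.
(8, 1): 1² ≡ 1, rhs ≡ 0 → off.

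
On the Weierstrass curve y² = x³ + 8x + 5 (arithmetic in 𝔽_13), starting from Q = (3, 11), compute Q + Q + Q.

(1, 12)

Repeated addition: build up to 3Q.
2Q: tangent at (3, 11): λ = (3·3² + 8)/(2·11) ≡ 9/9. 9⁻¹ ≡ 3 (mod 13), so λ ≡ 9·3 ≡ 1.
  x = λ² - 3 - 3 = 1 - 6 ≡ 8; y = λ·(3 - 8) - 11 ≡ 10. → (8, 10)
3Q: (8, 10) + (3, 11). λ = (11 - 10)/(3 - 8) ≡ 1/8 mod 13. 8⁻¹ ≡ 5 (mod 13), so λ ≡ 5.
  x = λ² - 8 - 3 = 25 - 11 ≡ 1; y = λ·(8 - 1) - 10 ≡ 12. → (1, 12)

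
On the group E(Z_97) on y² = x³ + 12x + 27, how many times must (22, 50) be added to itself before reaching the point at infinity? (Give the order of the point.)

2P: tangent at (22, 50): λ = (3·22² + 12)/(2·50) ≡ 9/3. 3⁻¹ ≡ 65 (mod 97), so λ ≡ 9·65 ≡ 3.
  x = λ² - 22 - 22 = 9 - 44 ≡ 62; y = λ·(22 - 62) - 50 ≡ 24. → (62, 24)
3P: (62, 24) + (22, 50). λ = (50 - 24)/(22 - 62) ≡ 26/57 mod 97. 57⁻¹ ≡ 80 (mod 97) since 57·80 = 4560 ≡ 1, so λ ≡ 43.
  x = λ² - 62 - 22 = 1849 - 84 ≡ 19; y = λ·(62 - 19) - 24 ≡ 79. → (19, 79)
4P: (19, 79) + (22, 50). λ = (50 - 79)/(22 - 19) ≡ 68/3 mod 97. 3⁻¹ ≡ 65 (mod 97), so λ ≡ 55.
  x = λ² - 19 - 22 = 3025 - 41 ≡ 74; y = λ·(19 - 74) - 79 ≡ 0. → (74, 0)
5P: (74, 0) + (22, 50). λ = (50 - 0)/(22 - 74) ≡ 50/45 mod 97. 45⁻¹ ≡ 69 (mod 97) since 45·69 = 3105 ≡ 1, so λ ≡ 55.
  x = λ² - 74 - 22 = 3025 - 96 ≡ 19; y = λ·(74 - 19) - 0 ≡ 18. → (19, 18)
6P: (19, 18) + (22, 50). λ = (50 - 18)/(22 - 19) ≡ 32/3 mod 97. 3⁻¹ ≡ 65 (mod 97), so λ ≡ 43.
  x = λ² - 19 - 22 = 1849 - 41 ≡ 62; y = λ·(19 - 62) - 18 ≡ 73. → (62, 73)
7P: (62, 73) + (22, 50). λ = (50 - 73)/(22 - 62) ≡ 74/57 mod 97. 57⁻¹ ≡ 80 (mod 97) since 57·80 = 4560 ≡ 1, so λ ≡ 3.
  x = λ² - 62 - 22 = 9 - 84 ≡ 22; y = λ·(62 - 22) - 73 ≡ 47. → (22, 47)
8P: (22, 47) + (22, 50): same x and y₁ ≡ -y₂, so the sum is the point at infinity.
8P = the point at infinity, so the order is 8.

8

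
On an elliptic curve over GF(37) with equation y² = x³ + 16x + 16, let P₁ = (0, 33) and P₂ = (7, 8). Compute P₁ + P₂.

(0, 33) + (7, 8). λ = (8 - 33)/(7 - 0) ≡ 12/7 mod 37. 7⁻¹ ≡ 16 (mod 37), so λ ≡ 7.
  x = λ² - 0 - 7 = 49 - 7 ≡ 5; y = λ·(0 - 5) - 33 ≡ 6. → (5, 6)

(5, 6)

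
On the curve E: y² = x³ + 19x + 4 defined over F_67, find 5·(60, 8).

Write P = (60, 8).
Repeated addition: build up to 5P.
2P: tangent at (60, 8): λ = (3·60² + 19)/(2·8) ≡ 32/16. 16⁻¹ ≡ 21 (mod 67) since 16·21 = 336 ≡ 1, so λ ≡ 32·21 ≡ 2.
  x = λ² - 60 - 60 = 4 - 120 ≡ 18; y = λ·(60 - 18) - 8 ≡ 9. → (18, 9)
3P: (18, 9) + (60, 8). λ = (8 - 9)/(60 - 18) ≡ 66/42 mod 67. 42⁻¹ ≡ 8 (mod 67) since 42·8 = 336 ≡ 1, so λ ≡ 59.
  x = λ² - 18 - 60 = 3481 - 78 ≡ 53; y = λ·(18 - 53) - 9 ≡ 3. → (53, 3)
4P: (53, 3) + (60, 8). λ = (8 - 3)/(60 - 53) ≡ 5/7 mod 67. 7⁻¹ ≡ 48 (mod 67), so λ ≡ 39.
  x = λ² - 53 - 60 = 1521 - 113 ≡ 1; y = λ·(53 - 1) - 3 ≡ 15. → (1, 15)
5P: (1, 15) + (60, 8). λ = (8 - 15)/(60 - 1) ≡ 60/59 mod 67. 59⁻¹ ≡ 25 (mod 67), so λ ≡ 26.
  x = λ² - 1 - 60 = 676 - 61 ≡ 12; y = λ·(1 - 12) - 15 ≡ 34. → (12, 34)

(12, 34)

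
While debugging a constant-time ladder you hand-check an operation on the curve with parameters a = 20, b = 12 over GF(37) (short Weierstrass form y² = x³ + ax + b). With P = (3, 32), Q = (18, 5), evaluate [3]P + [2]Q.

First 3P:
Repeated addition: build up to 3P.
2P: tangent at (3, 32): λ = (3·3² + 20)/(2·32) ≡ 10/27. 27⁻¹ ≡ 11 (mod 37) since 27·11 = 297 ≡ 1, so λ ≡ 10·11 ≡ 36.
  x = λ² - 3 - 3 = 1296 - 6 ≡ 32; y = λ·(3 - 32) - 32 ≡ 34. → (32, 34)
3P: (32, 34) + (3, 32). λ = (32 - 34)/(3 - 32) ≡ 35/8 mod 37. 8⁻¹ ≡ 14 (mod 37), so λ ≡ 9.
  x = λ² - 32 - 3 = 81 - 35 ≡ 9; y = λ·(32 - 9) - 34 ≡ 25. → (9, 25)
3P = (9, 25).
Next 2Q:
Repeated addition: build up to 2Q.
2Q: tangent at (18, 5): λ = (3·18² + 20)/(2·5) ≡ 30/10. 10⁻¹ ≡ 26 (mod 37) since 10·26 = 260 ≡ 1, so λ ≡ 30·26 ≡ 3.
  x = λ² - 18 - 18 = 9 - 36 ≡ 10; y = λ·(18 - 10) - 5 ≡ 19. → (10, 19)
2Q = (10, 19).
Finally 3P + 2Q:
(9, 25) + (10, 19). λ = (19 - 25)/(10 - 9) ≡ 31/1 mod 37. 1⁻¹ ≡ 1 (mod 37), so λ ≡ 31.
  x = λ² - 9 - 10 = 961 - 19 ≡ 17; y = λ·(9 - 17) - 25 ≡ 23. → (17, 23)

(17, 23)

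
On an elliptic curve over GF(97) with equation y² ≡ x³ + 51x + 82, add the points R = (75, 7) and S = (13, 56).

(75, 7) + (13, 56). λ = (56 - 7)/(13 - 75) ≡ 49/35 mod 97. 35⁻¹ ≡ 61 (mod 97), so λ ≡ 79.
  x = λ² - 75 - 13 = 6241 - 88 ≡ 42; y = λ·(75 - 42) - 7 ≡ 78. → (42, 78)

(42, 78)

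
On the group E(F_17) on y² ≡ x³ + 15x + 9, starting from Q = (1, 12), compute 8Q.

(0, 3)

Double-and-add on 8 = (1000)₂. Start with Q = (1, 12) for the leading 1-bit.
double: tangent at (1, 12): λ = (3·1² + 15)/(2·12) ≡ 1/7. 7⁻¹ ≡ 5 (mod 17), so λ ≡ 1·5 ≡ 5.
  x = λ² - 1 - 1 = 25 - 2 ≡ 6; y = λ·(1 - 6) - 12 ≡ 14. → (6, 14)
double: tangent at (6, 14): λ = (3·6² + 15)/(2·14) ≡ 4/11. 11⁻¹ ≡ 14 (mod 17) since 11·14 = 154 ≡ 1, so λ ≡ 4·14 ≡ 5.
  x = λ² - 6 - 6 = 25 - 12 ≡ 13; y = λ·(6 - 13) - 14 ≡ 2. → (13, 2)
double: tangent at (13, 2): λ = (3·13² + 15)/(2·2) ≡ 12/4. 4⁻¹ ≡ 13 (mod 17), so λ ≡ 12·13 ≡ 3.
  x = λ² - 13 - 13 = 9 - 26 ≡ 0; y = λ·(13 - 0) - 2 ≡ 3. → (0, 3)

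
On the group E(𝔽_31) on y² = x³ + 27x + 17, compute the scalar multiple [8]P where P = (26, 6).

(28, 23)

Repeated addition: build up to 8P.
2P: tangent at (26, 6): λ = (3·26² + 27)/(2·6) ≡ 9/12. 12⁻¹ ≡ 13 (mod 31) since 12·13 = 156 ≡ 1, so λ ≡ 9·13 ≡ 24.
  x = λ² - 26 - 26 = 576 - 52 ≡ 28; y = λ·(26 - 28) - 6 ≡ 8. → (28, 8)
3P: (28, 8) + (26, 6). λ = (6 - 8)/(26 - 28) ≡ 29/29 mod 31. 29⁻¹ ≡ 15 (mod 31), so λ ≡ 1.
  x = λ² - 28 - 26 = 1 - 54 ≡ 9; y = λ·(28 - 9) - 8 ≡ 11. → (9, 11)
4P: (9, 11) + (26, 6). λ = (6 - 11)/(26 - 9) ≡ 26/17 mod 31. 17⁻¹ ≡ 11 (mod 31), so λ ≡ 7.
  x = λ² - 9 - 26 = 49 - 35 ≡ 14; y = λ·(9 - 14) - 11 ≡ 16. → (14, 16)
5P: (14, 16) + (26, 6). λ = (6 - 16)/(26 - 14) ≡ 21/12 mod 31. 12⁻¹ ≡ 13 (mod 31), so λ ≡ 25.
  x = λ² - 14 - 26 = 625 - 40 ≡ 27; y = λ·(14 - 27) - 16 ≡ 0. → (27, 0)
6P: (27, 0) + (26, 6). λ = (6 - 0)/(26 - 27) ≡ 6/30 mod 31. 30⁻¹ ≡ 30 (mod 31), so λ ≡ 25.
  x = λ² - 27 - 26 = 625 - 53 ≡ 14; y = λ·(27 - 14) - 0 ≡ 15. → (14, 15)
7P: (14, 15) + (26, 6). λ = (6 - 15)/(26 - 14) ≡ 22/12 mod 31. 12⁻¹ ≡ 13 (mod 31) since 12·13 = 156 ≡ 1, so λ ≡ 7.
  x = λ² - 14 - 26 = 49 - 40 ≡ 9; y = λ·(14 - 9) - 15 ≡ 20. → (9, 20)
8P: (9, 20) + (26, 6). λ = (6 - 20)/(26 - 9) ≡ 17/17 mod 31. 17⁻¹ ≡ 11 (mod 31), so λ ≡ 1.
  x = λ² - 9 - 26 = 1 - 35 ≡ 28; y = λ·(9 - 28) - 20 ≡ 23. → (28, 23)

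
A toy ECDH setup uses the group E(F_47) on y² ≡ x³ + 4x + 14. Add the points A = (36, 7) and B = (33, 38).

(36, 7) + (33, 38). λ = (38 - 7)/(33 - 36) ≡ 31/44 mod 47. 44⁻¹ ≡ 31 (mod 47) since 44·31 = 1364 ≡ 1, so λ ≡ 21.
  x = λ² - 36 - 33 = 441 - 69 ≡ 43; y = λ·(36 - 43) - 7 ≡ 34. → (43, 34)

(43, 34)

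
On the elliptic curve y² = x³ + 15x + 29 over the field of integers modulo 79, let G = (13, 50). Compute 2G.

tangent at (13, 50): λ = (3·13² + 15)/(2·50) ≡ 48/21. 21⁻¹ ≡ 64 (mod 79), so λ ≡ 48·64 ≡ 70.
  x = λ² - 13 - 13 = 4900 - 26 ≡ 55; y = λ·(13 - 55) - 50 ≡ 12. → (55, 12)

(55, 12)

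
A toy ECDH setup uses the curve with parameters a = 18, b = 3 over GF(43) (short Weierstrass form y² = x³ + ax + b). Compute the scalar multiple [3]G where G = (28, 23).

Repeated addition: build up to 3G.
2G: tangent at (28, 23): λ = (3·28² + 18)/(2·23) ≡ 5/3. 3⁻¹ ≡ 29 (mod 43), so λ ≡ 5·29 ≡ 16.
  x = λ² - 28 - 28 = 256 - 56 ≡ 28; y = λ·(28 - 28) - 23 ≡ 20. → (28, 20)
3G: (28, 20) + (28, 23): same x and y₁ ≡ -y₂, so the sum is O.

O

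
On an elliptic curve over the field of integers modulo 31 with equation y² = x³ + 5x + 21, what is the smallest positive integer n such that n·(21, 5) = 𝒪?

11

2P: tangent at (21, 5): λ = (3·21² + 5)/(2·5) ≡ 26/10. 10⁻¹ ≡ 28 (mod 31) since 10·28 = 280 ≡ 1, so λ ≡ 26·28 ≡ 15.
  x = λ² - 21 - 21 = 225 - 42 ≡ 28; y = λ·(21 - 28) - 5 ≡ 14. → (28, 14)
3P: (28, 14) + (21, 5). λ = (5 - 14)/(21 - 28) ≡ 22/24 mod 31. 24⁻¹ ≡ 22 (mod 31) since 24·22 = 528 ≡ 1, so λ ≡ 19.
  x = λ² - 28 - 21 = 361 - 49 ≡ 2; y = λ·(28 - 2) - 14 ≡ 15. → (2, 15)
4P: (2, 15) + (21, 5). λ = (5 - 15)/(21 - 2) ≡ 21/19 mod 31. 19⁻¹ ≡ 18 (mod 31) since 19·18 = 342 ≡ 1, so λ ≡ 6.
  x = λ² - 2 - 21 = 36 - 23 ≡ 13; y = λ·(2 - 13) - 15 ≡ 12. → (13, 12)
5P: (13, 12) + (21, 5). λ = (5 - 12)/(21 - 13) ≡ 24/8 mod 31. 8⁻¹ ≡ 4 (mod 31) since 8·4 = 32 ≡ 1, so λ ≡ 3.
  x = λ² - 13 - 21 = 9 - 34 ≡ 6; y = λ·(13 - 6) - 12 ≡ 9. → (6, 9)
6P: (6, 9) + (21, 5). λ = (5 - 9)/(21 - 6) ≡ 27/15 mod 31. 15⁻¹ ≡ 29 (mod 31), so λ ≡ 8.
  x = λ² - 6 - 21 = 64 - 27 ≡ 6; y = λ·(6 - 6) - 9 ≡ 22. → (6, 22)
7P: (6, 22) + (21, 5). λ = (5 - 22)/(21 - 6) ≡ 14/15 mod 31. 15⁻¹ ≡ 29 (mod 31), so λ ≡ 3.
  x = λ² - 6 - 21 = 9 - 27 ≡ 13; y = λ·(6 - 13) - 22 ≡ 19. → (13, 19)
8P: (13, 19) + (21, 5). λ = (5 - 19)/(21 - 13) ≡ 17/8 mod 31. 8⁻¹ ≡ 4 (mod 31) since 8·4 = 32 ≡ 1, so λ ≡ 6.
  x = λ² - 13 - 21 = 36 - 34 ≡ 2; y = λ·(13 - 2) - 19 ≡ 16. → (2, 16)
9P: (2, 16) + (21, 5). λ = (5 - 16)/(21 - 2) ≡ 20/19 mod 31. 19⁻¹ ≡ 18 (mod 31) since 19·18 = 342 ≡ 1, so λ ≡ 19.
  x = λ² - 2 - 21 = 361 - 23 ≡ 28; y = λ·(2 - 28) - 16 ≡ 17. → (28, 17)
10P: (28, 17) + (21, 5). λ = (5 - 17)/(21 - 28) ≡ 19/24 mod 31. 24⁻¹ ≡ 22 (mod 31), so λ ≡ 15.
  x = λ² - 28 - 21 = 225 - 49 ≡ 21; y = λ·(28 - 21) - 17 ≡ 26. → (21, 26)
11P: (21, 26) + (21, 5): same x and y₁ ≡ -y₂, so the sum is 𝒪.
11P = 𝒪, so the order is 11.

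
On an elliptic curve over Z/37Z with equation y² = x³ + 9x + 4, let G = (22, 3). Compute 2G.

tangent at (22, 3): λ = (3·22² + 9)/(2·3) ≡ 18/6. 6⁻¹ ≡ 31 (mod 37), so λ ≡ 18·31 ≡ 3.
  x = λ² - 22 - 22 = 9 - 44 ≡ 2; y = λ·(22 - 2) - 3 ≡ 20. → (2, 20)

(2, 20)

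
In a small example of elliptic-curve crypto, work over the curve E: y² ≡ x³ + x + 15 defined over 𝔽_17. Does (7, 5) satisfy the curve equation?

yes

y² = 5² ≡ 8; x³ + 1x + 15 = 365 ≡ 8 (mod 17). 8 = 8.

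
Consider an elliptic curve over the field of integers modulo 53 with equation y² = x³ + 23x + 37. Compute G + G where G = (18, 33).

(42, 34)

tangent at (18, 33): λ = (3·18² + 23)/(2·33) ≡ 41/13. 13⁻¹ ≡ 49 (mod 53), so λ ≡ 41·49 ≡ 48.
  x = λ² - 18 - 18 = 2304 - 36 ≡ 42; y = λ·(18 - 42) - 33 ≡ 34. → (42, 34)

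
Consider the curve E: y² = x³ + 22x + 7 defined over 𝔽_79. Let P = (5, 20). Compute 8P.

Repeated addition: build up to 8P.
2P: tangent at (5, 20): λ = (3·5² + 22)/(2·20) ≡ 18/40. 40⁻¹ ≡ 2 (mod 79), so λ ≡ 18·2 ≡ 36.
  x = λ² - 5 - 5 = 1296 - 10 ≡ 22; y = λ·(5 - 22) - 20 ≡ 0. → (22, 0)
3P: (22, 0) + (5, 20). λ = (20 - 0)/(5 - 22) ≡ 20/62 mod 79. 62⁻¹ ≡ 65 (mod 79), so λ ≡ 36.
  x = λ² - 22 - 5 = 1296 - 27 ≡ 5; y = λ·(22 - 5) - 0 ≡ 59. → (5, 59)
4P: (5, 59) + (5, 20): same x and y₁ ≡ -y₂, so the sum is 𝒪.
5P: 𝒪 + (5, 20) = (5, 20) (identity).
6P: tangent at (5, 20): λ = (3·5² + 22)/(2·20) ≡ 18/40. 40⁻¹ ≡ 2 (mod 79), so λ ≡ 18·2 ≡ 36.
  x = λ² - 5 - 5 = 1296 - 10 ≡ 22; y = λ·(5 - 22) - 20 ≡ 0. → (22, 0)
7P: (22, 0) + (5, 20). λ = (20 - 0)/(5 - 22) ≡ 20/62 mod 79. 62⁻¹ ≡ 65 (mod 79), so λ ≡ 36.
  x = λ² - 22 - 5 = 1296 - 27 ≡ 5; y = λ·(22 - 5) - 0 ≡ 59. → (5, 59)
8P: (5, 59) + (5, 20): same x and y₁ ≡ -y₂, so the sum is 𝒪.

O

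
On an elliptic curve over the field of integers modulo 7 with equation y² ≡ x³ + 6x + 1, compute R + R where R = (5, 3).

tangent at (5, 3): λ = (3·5² + 6)/(2·3) ≡ 4/6. 6⁻¹ ≡ 6 (mod 7), so λ ≡ 4·6 ≡ 3.
  x = λ² - 5 - 5 = 9 - 10 ≡ 6; y = λ·(5 - 6) - 3 ≡ 1. → (6, 1)

(6, 1)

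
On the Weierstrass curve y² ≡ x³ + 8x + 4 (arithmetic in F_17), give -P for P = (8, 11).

-(8, 11) = (8, -11 mod 17) = (8, 6).

(8, 6)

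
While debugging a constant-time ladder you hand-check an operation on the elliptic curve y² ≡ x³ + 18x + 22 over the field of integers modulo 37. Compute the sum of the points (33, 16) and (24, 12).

(33, 16) + (24, 12). λ = (12 - 16)/(24 - 33) ≡ 33/28 mod 37. 28⁻¹ ≡ 4 (mod 37) since 28·4 = 112 ≡ 1, so λ ≡ 21.
  x = λ² - 33 - 24 = 441 - 57 ≡ 14; y = λ·(33 - 14) - 16 ≡ 13. → (14, 13)

(14, 13)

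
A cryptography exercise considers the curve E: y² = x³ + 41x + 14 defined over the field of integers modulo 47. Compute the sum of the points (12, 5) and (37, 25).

(12, 5) + (37, 25). λ = (25 - 5)/(37 - 12) ≡ 20/25 mod 47. 25⁻¹ ≡ 32 (mod 47), so λ ≡ 29.
  x = λ² - 12 - 37 = 841 - 49 ≡ 40; y = λ·(12 - 40) - 5 ≡ 29. → (40, 29)

(40, 29)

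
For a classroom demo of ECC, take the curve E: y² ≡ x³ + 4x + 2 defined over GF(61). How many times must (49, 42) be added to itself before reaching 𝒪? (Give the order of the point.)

4

2P: tangent at (49, 42): λ = (3·49² + 4)/(2·42) ≡ 9/23. 23⁻¹ ≡ 8 (mod 61), so λ ≡ 9·8 ≡ 11.
  x = λ² - 49 - 49 = 121 - 98 ≡ 23; y = λ·(49 - 23) - 42 ≡ 0. → (23, 0)
3P: (23, 0) + (49, 42). λ = (42 - 0)/(49 - 23) ≡ 42/26 mod 61. 26⁻¹ ≡ 54 (mod 61) since 26·54 = 1404 ≡ 1, so λ ≡ 11.
  x = λ² - 23 - 49 = 121 - 72 ≡ 49; y = λ·(23 - 49) - 0 ≡ 19. → (49, 19)
4P: (49, 19) + (49, 42): same x and y₁ ≡ -y₂, so the sum is 𝒪.
4P = 𝒪, so the order is 4.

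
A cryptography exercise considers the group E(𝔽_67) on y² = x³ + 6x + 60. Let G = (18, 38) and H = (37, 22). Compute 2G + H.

First 2G:
Repeated addition: build up to 2G.
2G: tangent at (18, 38): λ = (3·18² + 6)/(2·38) ≡ 40/9. 9⁻¹ ≡ 15 (mod 67), so λ ≡ 40·15 ≡ 64.
  x = λ² - 18 - 18 = 4096 - 36 ≡ 40; y = λ·(18 - 40) - 38 ≡ 28. → (40, 28)
2G = (40, 28).
Finally 2G + H:
(40, 28) + (37, 22). λ = (22 - 28)/(37 - 40) ≡ 61/64 mod 67. 64⁻¹ ≡ 22 (mod 67), so λ ≡ 2.
  x = λ² - 40 - 37 = 4 - 77 ≡ 61; y = λ·(40 - 61) - 28 ≡ 64. → (61, 64)

(61, 64)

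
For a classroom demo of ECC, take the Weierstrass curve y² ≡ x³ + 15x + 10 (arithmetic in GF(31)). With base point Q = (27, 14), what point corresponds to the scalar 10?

Double-and-add on 10 = (1010)₂. Start with Q = (27, 14) for the leading 1-bit.
double: tangent at (27, 14): λ = (3·27² + 15)/(2·14) ≡ 1/28. 28⁻¹ ≡ 10 (mod 31) since 28·10 = 280 ≡ 1, so λ ≡ 1·10 ≡ 10.
  x = λ² - 27 - 27 = 100 - 54 ≡ 15; y = λ·(27 - 15) - 14 ≡ 13. → (15, 13)
double: tangent at (15, 13): λ = (3·15² + 15)/(2·13) ≡ 8/26. 26⁻¹ ≡ 6 (mod 31), so λ ≡ 8·6 ≡ 17.
  x = λ² - 15 - 15 = 289 - 30 ≡ 11; y = λ·(15 - 11) - 13 ≡ 24. → (11, 24)
add Q: (11, 24) + (27, 14). λ = (14 - 24)/(27 - 11) ≡ 21/16 mod 31. 16⁻¹ ≡ 2 (mod 31), so λ ≡ 11.
  x = λ² - 11 - 27 = 121 - 38 ≡ 21; y = λ·(11 - 21) - 24 ≡ 21. → (21, 21)
double: tangent at (21, 21): λ = (3·21² + 15)/(2·21) ≡ 5/11. 11⁻¹ ≡ 17 (mod 31), so λ ≡ 5·17 ≡ 23.
  x = λ² - 21 - 21 = 529 - 42 ≡ 22; y = λ·(21 - 22) - 21 ≡ 18. → (22, 18)

(22, 18)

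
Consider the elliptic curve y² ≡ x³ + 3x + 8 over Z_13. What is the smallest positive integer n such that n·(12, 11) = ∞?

2P: tangent at (12, 11): λ = (3·12² + 3)/(2·11) ≡ 6/9. 9⁻¹ ≡ 3 (mod 13), so λ ≡ 6·3 ≡ 5.
  x = λ² - 12 - 12 = 25 - 24 ≡ 1; y = λ·(12 - 1) - 11 ≡ 5. → (1, 5)
3P: (1, 5) + (12, 11). λ = (11 - 5)/(12 - 1) ≡ 6/11 mod 13. 11⁻¹ ≡ 6 (mod 13) since 11·6 = 66 ≡ 1, so λ ≡ 10.
  x = λ² - 1 - 12 = 100 - 13 ≡ 9; y = λ·(1 - 9) - 5 ≡ 6. → (9, 6)
4P: (9, 6) + (12, 11). λ = (11 - 6)/(12 - 9) ≡ 5/3 mod 13. 3⁻¹ ≡ 9 (mod 13), so λ ≡ 6.
  x = λ² - 9 - 12 = 36 - 21 ≡ 2; y = λ·(9 - 2) - 6 ≡ 10. → (2, 10)
5P: (2, 10) + (12, 11). λ = (11 - 10)/(12 - 2) ≡ 1/10 mod 13. 10⁻¹ ≡ 4 (mod 13) since 10·4 = 40 ≡ 1, so λ ≡ 4.
  x = λ² - 2 - 12 = 16 - 14 ≡ 2; y = λ·(2 - 2) - 10 ≡ 3. → (2, 3)
6P: (2, 3) + (12, 11). λ = (11 - 3)/(12 - 2) ≡ 8/10 mod 13. 10⁻¹ ≡ 4 (mod 13) since 10·4 = 40 ≡ 1, so λ ≡ 6.
  x = λ² - 2 - 12 = 36 - 14 ≡ 9; y = λ·(2 - 9) - 3 ≡ 7. → (9, 7)
7P: (9, 7) + (12, 11). λ = (11 - 7)/(12 - 9) ≡ 4/3 mod 13. 3⁻¹ ≡ 9 (mod 13), so λ ≡ 10.
  x = λ² - 9 - 12 = 100 - 21 ≡ 1; y = λ·(9 - 1) - 7 ≡ 8. → (1, 8)
8P: (1, 8) + (12, 11). λ = (11 - 8)/(12 - 1) ≡ 3/11 mod 13. 11⁻¹ ≡ 6 (mod 13) since 11·6 = 66 ≡ 1, so λ ≡ 5.
  x = λ² - 1 - 12 = 25 - 13 ≡ 12; y = λ·(1 - 12) - 8 ≡ 2. → (12, 2)
9P: (12, 2) + (12, 11): same x and y₁ ≡ -y₂, so the sum is ∞.
9P = ∞, so the order is 9.

9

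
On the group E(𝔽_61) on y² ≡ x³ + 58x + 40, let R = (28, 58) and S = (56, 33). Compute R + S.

(28, 58) + (56, 33). λ = (33 - 58)/(56 - 28) ≡ 36/28 mod 61. 28⁻¹ ≡ 24 (mod 61) since 28·24 = 672 ≡ 1, so λ ≡ 10.
  x = λ² - 28 - 56 = 100 - 84 ≡ 16; y = λ·(28 - 16) - 58 ≡ 1. → (16, 1)

(16, 1)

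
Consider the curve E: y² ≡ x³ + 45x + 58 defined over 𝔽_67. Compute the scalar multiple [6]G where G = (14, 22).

Double-and-add on 6 = (110)₂. Start with G = (14, 22) for the leading 1-bit.
double: tangent at (14, 22): λ = (3·14² + 45)/(2·22) ≡ 30/44. 44⁻¹ ≡ 32 (mod 67) since 44·32 = 1408 ≡ 1, so λ ≡ 30·32 ≡ 22.
  x = λ² - 14 - 14 = 484 - 28 ≡ 54; y = λ·(14 - 54) - 22 ≡ 36. → (54, 36)
add G: (54, 36) + (14, 22). λ = (22 - 36)/(14 - 54) ≡ 53/27 mod 67. 27⁻¹ ≡ 5 (mod 67), so λ ≡ 64.
  x = λ² - 54 - 14 = 4096 - 68 ≡ 8; y = λ·(54 - 8) - 36 ≡ 27. → (8, 27)
double: tangent at (8, 27): λ = (3·8² + 45)/(2·27) ≡ 36/54. 54⁻¹ ≡ 36 (mod 67), so λ ≡ 36·36 ≡ 23.
  x = λ² - 8 - 8 = 529 - 16 ≡ 44; y = λ·(8 - 44) - 27 ≡ 16. → (44, 16)

(44, 16)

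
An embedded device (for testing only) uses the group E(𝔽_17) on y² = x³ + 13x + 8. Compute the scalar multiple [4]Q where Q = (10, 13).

(9, 2)

Repeated addition: build up to 4Q.
2Q: tangent at (10, 13): λ = (3·10² + 13)/(2·13) ≡ 7/9. 9⁻¹ ≡ 2 (mod 17) since 9·2 = 18 ≡ 1, so λ ≡ 7·2 ≡ 14.
  x = λ² - 10 - 10 = 196 - 20 ≡ 6; y = λ·(10 - 6) - 13 ≡ 9. → (6, 9)
3Q: (6, 9) + (10, 13). λ = (13 - 9)/(10 - 6) ≡ 4/4 mod 17. 4⁻¹ ≡ 13 (mod 17), so λ ≡ 1.
  x = λ² - 6 - 10 = 1 - 16 ≡ 2; y = λ·(6 - 2) - 9 ≡ 12. → (2, 12)
4Q: (2, 12) + (10, 13). λ = (13 - 12)/(10 - 2) ≡ 1/8 mod 17. 8⁻¹ ≡ 15 (mod 17) since 8·15 = 120 ≡ 1, so λ ≡ 15.
  x = λ² - 2 - 10 = 225 - 12 ≡ 9; y = λ·(2 - 9) - 12 ≡ 2. → (9, 2)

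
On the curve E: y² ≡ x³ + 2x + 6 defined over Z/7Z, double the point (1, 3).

tangent at (1, 3): λ = (3·1² + 2)/(2·3) ≡ 5/6. 6⁻¹ ≡ 6 (mod 7), so λ ≡ 5·6 ≡ 2.
  x = λ² - 1 - 1 = 4 - 2 ≡ 2; y = λ·(1 - 2) - 3 ≡ 2. → (2, 2)

(2, 2)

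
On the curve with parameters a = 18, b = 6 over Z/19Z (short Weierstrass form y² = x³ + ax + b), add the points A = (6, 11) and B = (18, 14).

(1, 14)

(6, 11) + (18, 14). λ = (14 - 11)/(18 - 6) ≡ 3/12 mod 19. 12⁻¹ ≡ 8 (mod 19), so λ ≡ 5.
  x = λ² - 6 - 18 = 25 - 24 ≡ 1; y = λ·(6 - 1) - 11 ≡ 14. → (1, 14)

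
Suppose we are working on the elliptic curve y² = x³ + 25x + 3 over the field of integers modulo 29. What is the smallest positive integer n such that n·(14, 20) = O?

2P: tangent at (14, 20): λ = (3·14² + 25)/(2·20) ≡ 4/11. 11⁻¹ ≡ 8 (mod 29), so λ ≡ 4·8 ≡ 3.
  x = λ² - 14 - 14 = 9 - 28 ≡ 10; y = λ·(14 - 10) - 20 ≡ 21. → (10, 21)
3P: (10, 21) + (14, 20). λ = (20 - 21)/(14 - 10) ≡ 28/4 mod 29. 4⁻¹ ≡ 22 (mod 29), so λ ≡ 7.
  x = λ² - 10 - 14 = 49 - 24 ≡ 25; y = λ·(10 - 25) - 21 ≡ 19. → (25, 19)
4P: (25, 19) + (14, 20). λ = (20 - 19)/(14 - 25) ≡ 1/18 mod 29. 18⁻¹ ≡ 21 (mod 29), so λ ≡ 21.
  x = λ² - 25 - 14 = 441 - 39 ≡ 25; y = λ·(25 - 25) - 19 ≡ 10. → (25, 10)
5P: (25, 10) + (14, 20). λ = (20 - 10)/(14 - 25) ≡ 10/18 mod 29. 18⁻¹ ≡ 21 (mod 29) since 18·21 = 378 ≡ 1, so λ ≡ 7.
  x = λ² - 25 - 14 = 49 - 39 ≡ 10; y = λ·(25 - 10) - 10 ≡ 8. → (10, 8)
6P: (10, 8) + (14, 20). λ = (20 - 8)/(14 - 10) ≡ 12/4 mod 29. 4⁻¹ ≡ 22 (mod 29), so λ ≡ 3.
  x = λ² - 10 - 14 = 9 - 24 ≡ 14; y = λ·(10 - 14) - 8 ≡ 9. → (14, 9)
7P: (14, 9) + (14, 20): same x and y₁ ≡ -y₂, so the sum is O.
7P = O, so the order is 7.

7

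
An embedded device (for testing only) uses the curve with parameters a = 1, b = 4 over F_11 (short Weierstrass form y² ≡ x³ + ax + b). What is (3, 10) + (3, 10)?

tangent at (3, 10): λ = (3·3² + 1)/(2·10) ≡ 6/9. 9⁻¹ ≡ 5 (mod 11), so λ ≡ 6·5 ≡ 8.
  x = λ² - 3 - 3 = 64 - 6 ≡ 3; y = λ·(3 - 3) - 10 ≡ 1. → (3, 1)

(3, 1)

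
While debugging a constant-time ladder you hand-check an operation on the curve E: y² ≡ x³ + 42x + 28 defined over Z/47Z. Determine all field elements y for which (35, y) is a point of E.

x³ + 42x + 28 = 44373 ≡ 5 (mod 47).
5 is a non-residue mod 47; no y exists.

none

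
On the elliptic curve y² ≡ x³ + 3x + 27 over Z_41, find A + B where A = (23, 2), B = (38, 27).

(1, 21)

(23, 2) + (38, 27). λ = (27 - 2)/(38 - 23) ≡ 25/15 mod 41. 15⁻¹ ≡ 11 (mod 41) since 15·11 = 165 ≡ 1, so λ ≡ 29.
  x = λ² - 23 - 38 = 841 - 61 ≡ 1; y = λ·(23 - 1) - 2 ≡ 21. → (1, 21)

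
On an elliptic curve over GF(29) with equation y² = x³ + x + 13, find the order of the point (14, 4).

2P: tangent at (14, 4): λ = (3·14² + 1)/(2·4) ≡ 9/8. 8⁻¹ ≡ 11 (mod 29), so λ ≡ 9·11 ≡ 12.
  x = λ² - 14 - 14 = 144 - 28 ≡ 0; y = λ·(14 - 0) - 4 ≡ 19. → (0, 19)
3P: (0, 19) + (14, 4). λ = (4 - 19)/(14 - 0) ≡ 14/14 mod 29. 14⁻¹ ≡ 27 (mod 29) since 14·27 = 378 ≡ 1, so λ ≡ 1.
  x = λ² - 0 - 14 = 1 - 14 ≡ 16; y = λ·(0 - 16) - 19 ≡ 23. → (16, 23)
4P: (16, 23) + (14, 4). λ = (4 - 23)/(14 - 16) ≡ 10/27 mod 29. 27⁻¹ ≡ 14 (mod 29) since 27·14 = 378 ≡ 1, so λ ≡ 24.
  x = λ² - 16 - 14 = 576 - 30 ≡ 24; y = λ·(16 - 24) - 23 ≡ 17. → (24, 17)
5P: (24, 17) + (14, 4). λ = (4 - 17)/(14 - 24) ≡ 16/19 mod 29. 19⁻¹ ≡ 26 (mod 29), so λ ≡ 10.
  x = λ² - 24 - 14 = 100 - 38 ≡ 4; y = λ·(24 - 4) - 17 ≡ 9. → (4, 9)
6P: (4, 9) + (14, 4). λ = (4 - 9)/(14 - 4) ≡ 24/10 mod 29. 10⁻¹ ≡ 3 (mod 29) since 10·3 = 30 ≡ 1, so λ ≡ 14.
  x = λ² - 4 - 14 = 196 - 18 ≡ 4; y = λ·(4 - 4) - 9 ≡ 20. → (4, 20)
7P: (4, 20) + (14, 4). λ = (4 - 20)/(14 - 4) ≡ 13/10 mod 29. 10⁻¹ ≡ 3 (mod 29) since 10·3 = 30 ≡ 1, so λ ≡ 10.
  x = λ² - 4 - 14 = 100 - 18 ≡ 24; y = λ·(4 - 24) - 20 ≡ 12. → (24, 12)
8P: (24, 12) + (14, 4). λ = (4 - 12)/(14 - 24) ≡ 21/19 mod 29. 19⁻¹ ≡ 26 (mod 29) since 19·26 = 494 ≡ 1, so λ ≡ 24.
  x = λ² - 24 - 14 = 576 - 38 ≡ 16; y = λ·(24 - 16) - 12 ≡ 6. → (16, 6)
9P: (16, 6) + (14, 4). λ = (4 - 6)/(14 - 16) ≡ 27/27 mod 29. 27⁻¹ ≡ 14 (mod 29) since 27·14 = 378 ≡ 1, so λ ≡ 1.
  x = λ² - 16 - 14 = 1 - 30 ≡ 0; y = λ·(16 - 0) - 6 ≡ 10. → (0, 10)
10P: (0, 10) + (14, 4). λ = (4 - 10)/(14 - 0) ≡ 23/14 mod 29. 14⁻¹ ≡ 27 (mod 29), so λ ≡ 12.
  x = λ² - 0 - 14 = 144 - 14 ≡ 14; y = λ·(0 - 14) - 10 ≡ 25. → (14, 25)
11P: (14, 25) + (14, 4): same x and y₁ ≡ -y₂, so the sum is ∞.
11P = ∞, so the order is 11.

11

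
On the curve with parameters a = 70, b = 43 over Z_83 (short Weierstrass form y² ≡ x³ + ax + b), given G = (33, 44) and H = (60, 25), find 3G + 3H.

First 3G:
Repeated addition: build up to 3G.
2G: tangent at (33, 44): λ = (3·33² + 70)/(2·44) ≡ 17/5. 5⁻¹ ≡ 50 (mod 83), so λ ≡ 17·50 ≡ 20.
  x = λ² - 33 - 33 = 400 - 66 ≡ 2; y = λ·(33 - 2) - 44 ≡ 78. → (2, 78)
3G: (2, 78) + (33, 44). λ = (44 - 78)/(33 - 2) ≡ 49/31 mod 83. 31⁻¹ ≡ 75 (mod 83), so λ ≡ 23.
  x = λ² - 2 - 33 = 529 - 35 ≡ 79; y = λ·(2 - 79) - 78 ≡ 60. → (79, 60)
3G = (79, 60).
Next 3H:
Repeated addition: build up to 3H.
2H: tangent at (60, 25): λ = (3·60² + 70)/(2·25) ≡ 80/50. 50⁻¹ ≡ 5 (mod 83) since 50·5 = 250 ≡ 1, so λ ≡ 80·5 ≡ 68.
  x = λ² - 60 - 60 = 4624 - 120 ≡ 22; y = λ·(60 - 22) - 25 ≡ 69. → (22, 69)
3H: (22, 69) + (60, 25). λ = (25 - 69)/(60 - 22) ≡ 39/38 mod 83. 38⁻¹ ≡ 59 (mod 83) since 38·59 = 2242 ≡ 1, so λ ≡ 60.
  x = λ² - 22 - 60 = 3600 - 82 ≡ 32; y = λ·(22 - 32) - 69 ≡ 78. → (32, 78)
3H = (32, 78).
Finally 3G + 3H:
(79, 60) + (32, 78). λ = (78 - 60)/(32 - 79) ≡ 18/36 mod 83. 36⁻¹ ≡ 30 (mod 83) since 36·30 = 1080 ≡ 1, so λ ≡ 42.
  x = λ² - 79 - 32 = 1764 - 111 ≡ 76; y = λ·(79 - 76) - 60 ≡ 66. → (76, 66)

(76, 66)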